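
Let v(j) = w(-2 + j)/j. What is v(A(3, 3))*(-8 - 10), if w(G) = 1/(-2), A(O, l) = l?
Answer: 3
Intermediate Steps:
w(G) = -½
v(j) = -1/(2*j)
v(A(3, 3))*(-8 - 10) = (-½/3)*(-8 - 10) = -½*⅓*(-18) = -⅙*(-18) = 3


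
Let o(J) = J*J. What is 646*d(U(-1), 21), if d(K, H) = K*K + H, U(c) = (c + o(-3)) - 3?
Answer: 29716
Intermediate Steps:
o(J) = J²
U(c) = 6 + c (U(c) = (c + (-3)²) - 3 = (c + 9) - 3 = (9 + c) - 3 = 6 + c)
d(K, H) = H + K² (d(K, H) = K² + H = H + K²)
646*d(U(-1), 21) = 646*(21 + (6 - 1)²) = 646*(21 + 5²) = 646*(21 + 25) = 646*46 = 29716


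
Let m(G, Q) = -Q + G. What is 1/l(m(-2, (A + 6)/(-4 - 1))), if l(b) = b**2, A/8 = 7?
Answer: 25/2704 ≈ 0.0092456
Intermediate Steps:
A = 56 (A = 8*7 = 56)
m(G, Q) = G - Q
1/l(m(-2, (A + 6)/(-4 - 1))) = 1/((-2 - (56 + 6)/(-4 - 1))**2) = 1/((-2 - 62/(-5))**2) = 1/((-2 - 62*(-1)/5)**2) = 1/((-2 - 1*(-62/5))**2) = 1/((-2 + 62/5)**2) = 1/((52/5)**2) = 1/(2704/25) = 25/2704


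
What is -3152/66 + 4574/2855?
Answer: -4348538/94215 ≈ -46.155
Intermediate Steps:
-3152/66 + 4574/2855 = -3152*1/66 + 4574*(1/2855) = -1576/33 + 4574/2855 = -4348538/94215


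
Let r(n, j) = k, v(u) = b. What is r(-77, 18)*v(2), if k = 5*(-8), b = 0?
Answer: 0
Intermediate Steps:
v(u) = 0
k = -40
r(n, j) = -40
r(-77, 18)*v(2) = -40*0 = 0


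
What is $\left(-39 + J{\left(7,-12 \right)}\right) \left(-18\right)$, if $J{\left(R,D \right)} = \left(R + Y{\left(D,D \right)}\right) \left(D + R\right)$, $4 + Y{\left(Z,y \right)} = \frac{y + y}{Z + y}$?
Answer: $1062$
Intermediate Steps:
$Y{\left(Z,y \right)} = -4 + \frac{2 y}{Z + y}$ ($Y{\left(Z,y \right)} = -4 + \frac{y + y}{Z + y} = -4 + \frac{2 y}{Z + y}$)
$J{\left(R,D \right)} = \left(-3 + R\right) \left(D + R\right)$ ($J{\left(R,D \right)} = \left(R + \frac{2 \left(- D - 2 D\right)}{D + D}\right) \left(D + R\right) = \left(R + \frac{2 \left(- 3 D\right)}{2 D}\right) \left(D + R\right) = \left(R + 2 \frac{1}{2 D} \left(- 3 D\right)\right) \left(D + R\right) = \left(R - 3\right) \left(D + R\right) = \left(-3 + R\right) \left(D + R\right)$)
$\left(-39 + J{\left(7,-12 \right)}\right) \left(-18\right) = \left(-39 - \left(69 - 49\right)\right) \left(-18\right) = \left(-39 + \left(49 + 36 - 21 - 84\right)\right) \left(-18\right) = \left(-39 - 20\right) \left(-18\right) = \left(-59\right) \left(-18\right) = 1062$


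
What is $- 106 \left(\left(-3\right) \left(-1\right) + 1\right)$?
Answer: $-424$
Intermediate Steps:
$- 106 \left(\left(-3\right) \left(-1\right) + 1\right) = - 106 \left(3 + 1\right) = \left(-106\right) 4 = -424$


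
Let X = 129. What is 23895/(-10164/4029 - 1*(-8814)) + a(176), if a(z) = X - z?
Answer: -524098273/11833814 ≈ -44.288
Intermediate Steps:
a(z) = 129 - z
23895/(-10164/4029 - 1*(-8814)) + a(176) = 23895/(-10164/4029 - 1*(-8814)) + (129 - 1*176) = 23895/(-10164*1/4029 + 8814) + (129 - 176) = 23895/(-3388/1343 + 8814) - 47 = 23895/(11833814/1343) - 47 = 23895*(1343/11833814) - 47 = 32090985/11833814 - 47 = -524098273/11833814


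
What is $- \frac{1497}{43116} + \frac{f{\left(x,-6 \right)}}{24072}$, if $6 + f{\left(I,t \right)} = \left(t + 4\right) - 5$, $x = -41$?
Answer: $- \frac{3049691}{86490696} \approx -0.03526$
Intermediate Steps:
$f{\left(I,t \right)} = -7 + t$ ($f{\left(I,t \right)} = -6 + \left(\left(t + 4\right) - 5\right) = -6 + \left(\left(4 + t\right) - 5\right) = -6 + \left(-1 + t\right) = -7 + t$)
$- \frac{1497}{43116} + \frac{f{\left(x,-6 \right)}}{24072} = - \frac{1497}{43116} + \frac{-7 - 6}{24072} = \left(-1497\right) \frac{1}{43116} - \frac{13}{24072} = - \frac{499}{14372} - \frac{13}{24072} = - \frac{3049691}{86490696}$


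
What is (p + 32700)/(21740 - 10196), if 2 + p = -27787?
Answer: 1637/3848 ≈ 0.42542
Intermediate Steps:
p = -27789 (p = -2 - 27787 = -27789)
(p + 32700)/(21740 - 10196) = (-27789 + 32700)/(21740 - 10196) = 4911/11544 = 4911*(1/11544) = 1637/3848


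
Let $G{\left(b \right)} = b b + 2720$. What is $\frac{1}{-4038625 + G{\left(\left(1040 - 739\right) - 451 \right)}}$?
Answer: $- \frac{1}{4013405} \approx -2.4917 \cdot 10^{-7}$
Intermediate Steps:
$G{\left(b \right)} = 2720 + b^{2}$ ($G{\left(b \right)} = b^{2} + 2720 = 2720 + b^{2}$)
$\frac{1}{-4038625 + G{\left(\left(1040 - 739\right) - 451 \right)}} = \frac{1}{-4038625 + \left(2720 + \left(\left(1040 - 739\right) - 451\right)^{2}\right)} = \frac{1}{-4038625 + \left(2720 + \left(301 - 451\right)^{2}\right)} = \frac{1}{-4038625 + \left(2720 + \left(-150\right)^{2}\right)} = \frac{1}{-4038625 + \left(2720 + 22500\right)} = \frac{1}{-4038625 + 25220} = \frac{1}{-4013405} = - \frac{1}{4013405}$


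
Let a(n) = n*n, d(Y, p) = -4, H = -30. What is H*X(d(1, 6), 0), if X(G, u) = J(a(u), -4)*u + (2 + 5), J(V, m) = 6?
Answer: -210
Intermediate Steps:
a(n) = n**2
X(G, u) = 7 + 6*u (X(G, u) = 6*u + (2 + 5) = 6*u + 7 = 7 + 6*u)
H*X(d(1, 6), 0) = -30*(7 + 6*0) = -30*(7 + 0) = -30*7 = -210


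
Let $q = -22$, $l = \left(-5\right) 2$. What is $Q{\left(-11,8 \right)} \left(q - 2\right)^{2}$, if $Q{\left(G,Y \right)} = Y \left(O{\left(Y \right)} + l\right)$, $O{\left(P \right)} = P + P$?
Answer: $27648$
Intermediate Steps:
$l = -10$
$O{\left(P \right)} = 2 P$
$Q{\left(G,Y \right)} = Y \left(-10 + 2 Y\right)$ ($Q{\left(G,Y \right)} = Y \left(2 Y - 10\right) = Y \left(-10 + 2 Y\right)$)
$Q{\left(-11,8 \right)} \left(q - 2\right)^{2} = 2 \cdot 8 \left(-5 + 8\right) \left(-22 - 2\right)^{2} = 2 \cdot 8 \cdot 3 \left(-24\right)^{2} = 48 \cdot 576 = 27648$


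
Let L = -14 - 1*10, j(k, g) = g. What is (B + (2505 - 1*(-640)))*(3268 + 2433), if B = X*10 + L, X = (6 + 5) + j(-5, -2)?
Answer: 18305911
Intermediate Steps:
L = -24 (L = -14 - 10 = -24)
X = 9 (X = (6 + 5) - 2 = 11 - 2 = 9)
B = 66 (B = 9*10 - 24 = 90 - 24 = 66)
(B + (2505 - 1*(-640)))*(3268 + 2433) = (66 + (2505 - 1*(-640)))*(3268 + 2433) = (66 + (2505 + 640))*5701 = (66 + 3145)*5701 = 3211*5701 = 18305911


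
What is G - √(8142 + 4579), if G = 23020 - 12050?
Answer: 10970 - √12721 ≈ 10857.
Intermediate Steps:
G = 10970
G - √(8142 + 4579) = 10970 - √(8142 + 4579) = 10970 - √12721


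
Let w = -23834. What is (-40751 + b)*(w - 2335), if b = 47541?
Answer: -177687510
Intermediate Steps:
(-40751 + b)*(w - 2335) = (-40751 + 47541)*(-23834 - 2335) = 6790*(-26169) = -177687510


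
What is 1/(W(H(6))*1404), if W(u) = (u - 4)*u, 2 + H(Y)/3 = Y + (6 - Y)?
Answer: 1/134784 ≈ 7.4193e-6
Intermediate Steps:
H(Y) = 12 (H(Y) = -6 + 3*(Y + (6 - Y)) = -6 + 3*6 = -6 + 18 = 12)
W(u) = u*(-4 + u) (W(u) = (-4 + u)*u = u*(-4 + u))
1/(W(H(6))*1404) = 1/((12*(-4 + 12))*1404) = 1/((12*8)*1404) = 1/(96*1404) = 1/134784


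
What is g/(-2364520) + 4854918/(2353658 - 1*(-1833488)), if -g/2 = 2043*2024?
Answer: 2881719756669/618786903745 ≈ 4.6570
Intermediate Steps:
g = -8270064 (g = -4086*2024 = -2*4135032 = -8270064)
g/(-2364520) + 4854918/(2353658 - 1*(-1833488)) = -8270064/(-2364520) + 4854918/(2353658 - 1*(-1833488)) = -8270064*(-1/2364520) + 4854918/(2353658 + 1833488) = 1033758/295565 + 4854918/4187146 = 1033758/295565 + 4854918*(1/4187146) = 1033758/295565 + 2427459/2093573 = 2881719756669/618786903745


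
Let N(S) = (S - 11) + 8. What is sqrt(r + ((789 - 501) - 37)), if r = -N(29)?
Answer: 15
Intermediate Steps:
N(S) = -3 + S (N(S) = (-11 + S) + 8 = -3 + S)
r = -26 (r = -(-3 + 29) = -1*26 = -26)
sqrt(r + ((789 - 501) - 37)) = sqrt(-26 + ((789 - 501) - 37)) = sqrt(-26 + (288 - 37)) = sqrt(-26 + 251) = sqrt(225) = 15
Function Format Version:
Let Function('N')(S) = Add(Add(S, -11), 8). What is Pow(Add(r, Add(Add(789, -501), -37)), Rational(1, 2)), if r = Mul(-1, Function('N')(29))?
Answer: 15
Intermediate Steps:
Function('N')(S) = Add(-3, S) (Function('N')(S) = Add(Add(-11, S), 8) = Add(-3, S))
r = -26 (r = Mul(-1, Add(-3, 29)) = Mul(-1, 26) = -26)
Pow(Add(r, Add(Add(789, -501), -37)), Rational(1, 2)) = Pow(Add(-26, Add(Add(789, -501), -37)), Rational(1, 2)) = Pow(Add(-26, Add(288, -37)), Rational(1, 2)) = Pow(Add(-26, 251), Rational(1, 2)) = Pow(225, Rational(1, 2)) = 15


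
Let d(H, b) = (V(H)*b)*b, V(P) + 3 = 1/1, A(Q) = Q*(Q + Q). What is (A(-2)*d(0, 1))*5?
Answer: -80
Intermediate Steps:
A(Q) = 2*Q² (A(Q) = Q*(2*Q) = 2*Q²)
V(P) = -2 (V(P) = -3 + 1/1 = -3 + 1 = -2)
d(H, b) = -2*b² (d(H, b) = (-2*b)*b = -2*b²)
(A(-2)*d(0, 1))*5 = ((2*(-2)²)*(-2*1²))*5 = ((2*4)*(-2*1))*5 = (8*(-2))*5 = -16*5 = -80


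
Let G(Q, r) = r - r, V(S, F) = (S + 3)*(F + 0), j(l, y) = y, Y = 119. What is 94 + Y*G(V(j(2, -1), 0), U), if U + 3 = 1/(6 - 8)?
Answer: 94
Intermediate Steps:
V(S, F) = F*(3 + S) (V(S, F) = (3 + S)*F = F*(3 + S))
U = -7/2 (U = -3 + 1/(6 - 8) = -3 + 1/(-2) = -3 - ½ = -7/2 ≈ -3.5000)
G(Q, r) = 0
94 + Y*G(V(j(2, -1), 0), U) = 94 + 119*0 = 94 + 0 = 94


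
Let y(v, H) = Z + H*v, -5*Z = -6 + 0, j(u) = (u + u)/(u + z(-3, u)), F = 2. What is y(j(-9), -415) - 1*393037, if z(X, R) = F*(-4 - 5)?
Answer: -5899687/15 ≈ -3.9331e+5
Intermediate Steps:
z(X, R) = -18 (z(X, R) = 2*(-4 - 5) = 2*(-9) = -18)
j(u) = 2*u/(-18 + u) (j(u) = (u + u)/(u - 18) = (2*u)/(-18 + u) = 2*u/(-18 + u))
Z = 6/5 (Z = -(-6 + 0)/5 = -⅕*(-6) = 6/5 ≈ 1.2000)
y(v, H) = 6/5 + H*v
y(j(-9), -415) - 1*393037 = (6/5 - 830*(-9)/(-18 - 9)) - 1*393037 = (6/5 - 830*(-9)/(-27)) - 393037 = (6/5 - 830*(-9)*(-1)/27) - 393037 = (6/5 - 415*⅔) - 393037 = (6/5 - 830/3) - 393037 = -4132/15 - 393037 = -5899687/15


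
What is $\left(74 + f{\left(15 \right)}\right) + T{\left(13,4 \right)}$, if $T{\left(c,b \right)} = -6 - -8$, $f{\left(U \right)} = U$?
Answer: $91$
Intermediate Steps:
$T{\left(c,b \right)} = 2$ ($T{\left(c,b \right)} = -6 + 8 = 2$)
$\left(74 + f{\left(15 \right)}\right) + T{\left(13,4 \right)} = \left(74 + 15\right) + 2 = 89 + 2 = 91$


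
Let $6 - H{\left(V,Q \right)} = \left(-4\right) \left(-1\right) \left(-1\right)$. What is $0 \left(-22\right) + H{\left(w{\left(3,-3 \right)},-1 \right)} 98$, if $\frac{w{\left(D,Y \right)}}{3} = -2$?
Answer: $980$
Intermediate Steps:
$w{\left(D,Y \right)} = -6$ ($w{\left(D,Y \right)} = 3 \left(-2\right) = -6$)
$H{\left(V,Q \right)} = 10$ ($H{\left(V,Q \right)} = 6 - \left(-4\right) \left(-1\right) \left(-1\right) = 6 - 4 \left(-1\right) = 6 - -4 = 6 + 4 = 10$)
$0 \left(-22\right) + H{\left(w{\left(3,-3 \right)},-1 \right)} 98 = 0 \left(-22\right) + 10 \cdot 98 = 0 + 980 = 980$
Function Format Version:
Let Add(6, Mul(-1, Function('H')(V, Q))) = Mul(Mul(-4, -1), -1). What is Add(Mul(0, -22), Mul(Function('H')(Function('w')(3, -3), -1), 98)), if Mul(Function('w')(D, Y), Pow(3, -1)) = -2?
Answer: 980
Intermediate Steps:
Function('w')(D, Y) = -6 (Function('w')(D, Y) = Mul(3, -2) = -6)
Function('H')(V, Q) = 10 (Function('H')(V, Q) = Add(6, Mul(-1, Mul(Mul(-4, -1), -1))) = Add(6, Mul(-1, Mul(4, -1))) = Add(6, Mul(-1, -4)) = Add(6, 4) = 10)
Add(Mul(0, -22), Mul(Function('H')(Function('w')(3, -3), -1), 98)) = Add(Mul(0, -22), Mul(10, 98)) = Add(0, 980) = 980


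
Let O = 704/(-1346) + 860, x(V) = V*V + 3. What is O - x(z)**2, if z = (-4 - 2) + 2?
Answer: 335475/673 ≈ 498.48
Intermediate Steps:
z = -4 (z = -6 + 2 = -4)
x(V) = 3 + V**2 (x(V) = V**2 + 3 = 3 + V**2)
O = 578428/673 (O = 704*(-1/1346) + 860 = -352/673 + 860 = 578428/673 ≈ 859.48)
O - x(z)**2 = 578428/673 - (3 + (-4)**2)**2 = 578428/673 - (3 + 16)**2 = 578428/673 - 1*19**2 = 578428/673 - 1*361 = 578428/673 - 361 = 335475/673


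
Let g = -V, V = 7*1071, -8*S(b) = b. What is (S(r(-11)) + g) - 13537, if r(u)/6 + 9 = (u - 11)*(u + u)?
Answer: -85561/4 ≈ -21390.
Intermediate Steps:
r(u) = -54 + 12*u*(-11 + u) (r(u) = -54 + 6*((u - 11)*(u + u)) = -54 + 6*((-11 + u)*(2*u)) = -54 + 6*(2*u*(-11 + u)) = -54 + 12*u*(-11 + u))
S(b) = -b/8
V = 7497
g = -7497 (g = -1*7497 = -7497)
(S(r(-11)) + g) - 13537 = (-(-54 - 132*(-11) + 12*(-11)**2)/8 - 7497) - 13537 = (-(-54 + 1452 + 12*121)/8 - 7497) - 13537 = (-(-54 + 1452 + 1452)/8 - 7497) - 13537 = (-1/8*2850 - 7497) - 13537 = (-1425/4 - 7497) - 13537 = -31413/4 - 13537 = -85561/4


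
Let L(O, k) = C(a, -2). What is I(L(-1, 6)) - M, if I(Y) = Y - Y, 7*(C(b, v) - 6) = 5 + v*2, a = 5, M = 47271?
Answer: -47271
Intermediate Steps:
C(b, v) = 47/7 + 2*v/7 (C(b, v) = 6 + (5 + v*2)/7 = 6 + (5 + 2*v)/7 = 6 + (5/7 + 2*v/7) = 47/7 + 2*v/7)
L(O, k) = 43/7 (L(O, k) = 47/7 + (2/7)*(-2) = 47/7 - 4/7 = 43/7)
I(Y) = 0
I(L(-1, 6)) - M = 0 - 1*47271 = 0 - 47271 = -47271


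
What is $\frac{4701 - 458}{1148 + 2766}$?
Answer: $\frac{4243}{3914} \approx 1.0841$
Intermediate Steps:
$\frac{4701 - 458}{1148 + 2766} = \frac{4243}{3914}$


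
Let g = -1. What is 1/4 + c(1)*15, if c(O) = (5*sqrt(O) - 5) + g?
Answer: -59/4 ≈ -14.750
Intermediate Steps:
c(O) = -6 + 5*sqrt(O) (c(O) = (5*sqrt(O) - 5) - 1 = (-5 + 5*sqrt(O)) - 1 = -6 + 5*sqrt(O))
1/4 + c(1)*15 = 1/4 + (-6 + 5*sqrt(1))*15 = 1/4 + (-6 + 5*1)*15 = 1/4 + (-6 + 5)*15 = 1/4 - 1*15 = 1/4 - 15 = -59/4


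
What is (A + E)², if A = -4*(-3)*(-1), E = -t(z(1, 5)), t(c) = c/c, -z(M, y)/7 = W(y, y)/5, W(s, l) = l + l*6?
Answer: 169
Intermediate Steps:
W(s, l) = 7*l (W(s, l) = l + 6*l = 7*l)
z(M, y) = -49*y/5 (z(M, y) = -7*7*y/5 = -49*y/5)
t(c) = 1
E = -1 (E = -1*1 = -1)
A = -12 (A = 12*(-1) = -12)
(A + E)² = (-12 - 1)² = (-13)² = 169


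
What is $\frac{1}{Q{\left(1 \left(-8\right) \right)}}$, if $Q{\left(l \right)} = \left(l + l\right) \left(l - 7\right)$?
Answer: $\frac{1}{240} \approx 0.0041667$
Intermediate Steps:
$Q{\left(l \right)} = 2 l \left(-7 + l\right)$
$\frac{1}{Q{\left(1 \left(-8\right) \right)}} = \frac{1}{2 \cdot 1 \left(-8\right) \left(-7 + 1 \left(-8\right)\right)} = \frac{1}{2 \left(-8\right) \left(-7 - 8\right)} = \frac{1}{2 \left(-8\right) \left(-15\right)} = \frac{1}{240}$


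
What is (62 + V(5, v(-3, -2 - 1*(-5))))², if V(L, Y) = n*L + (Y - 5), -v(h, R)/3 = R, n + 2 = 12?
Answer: 9604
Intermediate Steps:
n = 10 (n = -2 + 12 = 10)
v(h, R) = -3*R
V(L, Y) = -5 + Y + 10*L (V(L, Y) = 10*L + (Y - 5) = 10*L + (-5 + Y) = -5 + Y + 10*L)
(62 + V(5, v(-3, -2 - 1*(-5))))² = (62 + (-5 - 3*(-2 - 1*(-5)) + 10*5))² = (62 + (-5 - 3*(-2 + 5) + 50))² = (62 + (-5 - 3*3 + 50))² = (62 + (-5 - 9 + 50))² = (62 + 36)² = 98² = 9604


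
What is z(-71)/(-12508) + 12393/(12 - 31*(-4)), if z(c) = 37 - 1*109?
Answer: 2279727/25016 ≈ 91.131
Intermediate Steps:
z(c) = -72 (z(c) = 37 - 109 = -72)
z(-71)/(-12508) + 12393/(12 - 31*(-4)) = -72/(-12508) + 12393/(12 - 31*(-4)) = -72*(-1/12508) + 12393/(12 + 124) = 18/3127 + 12393/136 = 18/3127 + 12393*(1/136) = 18/3127 + 729/8 = 2279727/25016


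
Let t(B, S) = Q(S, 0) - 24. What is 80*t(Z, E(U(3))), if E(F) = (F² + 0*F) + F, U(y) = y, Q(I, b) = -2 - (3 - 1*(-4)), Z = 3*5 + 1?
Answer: -2640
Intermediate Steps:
Z = 16 (Z = 15 + 1 = 16)
Q(I, b) = -9 (Q(I, b) = -2 - (3 + 4) = -2 - 1*7 = -2 - 7 = -9)
E(F) = F + F² (E(F) = (F² + 0) + F = F² + F = F + F²)
t(B, S) = -33 (t(B, S) = -9 - 24 = -33)
80*t(Z, E(U(3))) = 80*(-33) = -2640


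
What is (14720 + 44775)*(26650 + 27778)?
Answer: 3238193860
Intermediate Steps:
(14720 + 44775)*(26650 + 27778) = 59495*54428 = 3238193860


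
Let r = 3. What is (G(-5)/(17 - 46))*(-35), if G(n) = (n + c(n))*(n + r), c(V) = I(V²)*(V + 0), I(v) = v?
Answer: 9100/29 ≈ 313.79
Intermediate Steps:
c(V) = V³ (c(V) = V²*(V + 0) = V²*V = V³)
G(n) = (3 + n)*(n + n³) (G(n) = (n + n³)*(n + 3) = (n + n³)*(3 + n) = (3 + n)*(n + n³))
(G(-5)/(17 - 46))*(-35) = ((-5*(3 - 5 + (-5)³ + 3*(-5)²))/(17 - 46))*(-35) = (-5*(3 - 5 - 125 + 3*25)/(-29))*(-35) = (-5*(3 - 5 - 125 + 75)*(-1/29))*(-35) = (-5*(-52)*(-1/29))*(-35) = (260*(-1/29))*(-35) = -260/29*(-35) = 9100/29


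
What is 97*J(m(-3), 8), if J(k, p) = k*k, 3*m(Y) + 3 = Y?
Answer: 388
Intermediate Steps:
m(Y) = -1 + Y/3
J(k, p) = k²
97*J(m(-3), 8) = 97*(-1 + (⅓)*(-3))² = 97*(-1 - 1)² = 97*(-2)² = 97*4 = 388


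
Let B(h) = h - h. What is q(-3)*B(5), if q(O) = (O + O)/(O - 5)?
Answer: 0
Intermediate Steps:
B(h) = 0
q(O) = 2*O/(-5 + O) (q(O) = (2*O)/(-5 + O) = 2*O/(-5 + O))
q(-3)*B(5) = (2*(-3)/(-5 - 3))*0 = (2*(-3)/(-8))*0 = (2*(-3)*(-⅛))*0 = (¾)*0 = 0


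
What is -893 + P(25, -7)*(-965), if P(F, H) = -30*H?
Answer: -203543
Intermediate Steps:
-893 + P(25, -7)*(-965) = -893 - 30*(-7)*(-965) = -893 + 210*(-965) = -893 - 202650 = -203543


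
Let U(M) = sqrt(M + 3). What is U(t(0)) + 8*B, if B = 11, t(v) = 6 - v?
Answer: 91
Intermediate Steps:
U(M) = sqrt(3 + M)
U(t(0)) + 8*B = sqrt(3 + (6 - 1*0)) + 8*11 = sqrt(3 + (6 + 0)) + 88 = sqrt(3 + 6) + 88 = sqrt(9) + 88 = 3 + 88 = 91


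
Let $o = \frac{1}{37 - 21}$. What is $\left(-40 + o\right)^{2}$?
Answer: $\frac{408321}{256} \approx 1595.0$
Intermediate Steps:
$o = \frac{1}{16} \approx 0.0625$
$\left(-40 + o\right)^{2} = \left(-40 + \frac{1}{16}\right)^{2} = \left(- \frac{639}{16}\right)^{2} = \frac{408321}{256}$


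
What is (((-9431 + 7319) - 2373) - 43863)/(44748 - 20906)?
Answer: -24174/11921 ≈ -2.0279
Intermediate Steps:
(((-9431 + 7319) - 2373) - 43863)/(44748 - 20906) = ((-2112 - 2373) - 43863)/23842 = (-4485 - 43863)*(1/23842) = -48348*1/23842 = -24174/11921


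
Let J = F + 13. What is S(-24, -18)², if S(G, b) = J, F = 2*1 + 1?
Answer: 256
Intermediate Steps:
F = 3 (F = 2 + 1 = 3)
J = 16 (J = 3 + 13 = 16)
S(G, b) = 16
S(-24, -18)² = 16² = 256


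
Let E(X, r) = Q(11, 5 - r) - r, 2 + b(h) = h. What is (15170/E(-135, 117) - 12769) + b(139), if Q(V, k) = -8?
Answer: -318834/25 ≈ -12753.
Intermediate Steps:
b(h) = -2 + h
E(X, r) = -8 - r
(15170/E(-135, 117) - 12769) + b(139) = (15170/(-8 - 1*117) - 12769) + (-2 + 139) = (15170/(-8 - 117) - 12769) + 137 = (15170/(-125) - 12769) + 137 = (15170*(-1/125) - 12769) + 137 = (-3034/25 - 12769) + 137 = -322259/25 + 137 = -318834/25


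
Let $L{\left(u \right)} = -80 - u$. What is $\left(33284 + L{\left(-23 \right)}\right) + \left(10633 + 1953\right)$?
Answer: $45813$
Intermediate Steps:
$\left(33284 + L{\left(-23 \right)}\right) + \left(10633 + 1953\right) = \left(33284 - 57\right) + \left(10633 + 1953\right) = \left(33284 + \left(-80 + 23\right)\right) + 12586 = \left(33284 - 57\right) + 12586 = 33227 + 12586 = 45813$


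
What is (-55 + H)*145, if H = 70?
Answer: 2175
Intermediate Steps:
(-55 + H)*145 = (-55 + 70)*145 = 15*145 = 2175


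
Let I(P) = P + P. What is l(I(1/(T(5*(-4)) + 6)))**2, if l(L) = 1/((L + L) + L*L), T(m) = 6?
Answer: 1296/169 ≈ 7.6686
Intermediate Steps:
I(P) = 2*P
l(L) = 1/(L**2 + 2*L) (l(L) = 1/(2*L + L**2) = 1/(L**2 + 2*L))
l(I(1/(T(5*(-4)) + 6)))**2 = (1/(((2/(6 + 6)))*(2 + 2/(6 + 6))))**2 = (1/(((2/12))*(2 + 2/12)))**2 = (1/(((2*(1/12)))*(2 + 2*(1/12))))**2 = (1/((1/6)*(2 + 1/6)))**2 = (6/(13/6))**2 = (6*(6/13))**2 = (36/13)**2 = 1296/169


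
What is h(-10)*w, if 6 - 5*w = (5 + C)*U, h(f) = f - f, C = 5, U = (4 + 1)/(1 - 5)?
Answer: 0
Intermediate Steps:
U = -5/4 (U = 5/(-4) = 5*(-¼) = -5/4 ≈ -1.2500)
h(f) = 0
w = 37/10 (w = 6/5 - (5 + 5)*(-5)/(5*4) = 6/5 - 2*(-5)/4 = 6/5 - ⅕*(-25/2) = 6/5 + 5/2 = 37/10 ≈ 3.7000)
h(-10)*w = 0*(37/10) = 0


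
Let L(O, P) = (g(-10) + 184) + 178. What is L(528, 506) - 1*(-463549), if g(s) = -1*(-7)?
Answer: 463918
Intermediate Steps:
g(s) = 7
L(O, P) = 369 (L(O, P) = (7 + 184) + 178 = 191 + 178 = 369)
L(528, 506) - 1*(-463549) = 369 - 1*(-463549) = 369 + 463549 = 463918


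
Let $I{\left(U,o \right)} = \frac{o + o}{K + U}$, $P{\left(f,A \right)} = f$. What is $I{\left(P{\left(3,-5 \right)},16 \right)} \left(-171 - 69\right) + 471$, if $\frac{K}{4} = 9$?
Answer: $\frac{3563}{13} \approx 274.08$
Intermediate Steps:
$K = 36$ ($K = 4 \cdot 9 = 36$)
$I{\left(U,o \right)} = \frac{2 o}{36 + U}$ ($I{\left(U,o \right)} = \frac{o + o}{36 + U} = \frac{2 o}{36 + U}$)
$I{\left(P{\left(3,-5 \right)},16 \right)} \left(-171 - 69\right) + 471 = 2 \cdot 16 \frac{1}{36 + 3} \left(-171 - 69\right) + 471 = 2 \cdot 16 \cdot \frac{1}{39} \left(-240\right) + 471 = \frac{32}{39} \left(-240\right) + 471 = - \frac{2560}{13} + 471 = \frac{3563}{13}$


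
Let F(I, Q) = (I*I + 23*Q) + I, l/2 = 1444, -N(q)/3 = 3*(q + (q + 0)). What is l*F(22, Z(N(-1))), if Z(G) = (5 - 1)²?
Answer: 2524112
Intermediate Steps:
N(q) = -18*q (N(q) = -9*(q + (q + 0)) = -9*(q + q) = -9*2*q = -18*q)
Z(G) = 16 (Z(G) = 4² = 16)
l = 2888 (l = 2*1444 = 2888)
F(I, Q) = I + I² + 23*Q (F(I, Q) = (I² + 23*Q) + I = I + I² + 23*Q)
l*F(22, Z(N(-1))) = 2888*(22 + 22² + 23*16) = 2888*(22 + 484 + 368) = 2888*874 = 2524112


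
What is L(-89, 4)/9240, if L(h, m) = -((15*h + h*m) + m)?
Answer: 241/1320 ≈ 0.18258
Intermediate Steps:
L(h, m) = -m - 15*h - h*m (L(h, m) = -(m + 15*h + h*m) = -m - 15*h - h*m)
L(-89, 4)/9240 = (-1*4 - 15*(-89) - 1*(-89)*4)/9240 = (-4 + 1335 + 356)*(1/9240) = 1687*(1/9240) = 241/1320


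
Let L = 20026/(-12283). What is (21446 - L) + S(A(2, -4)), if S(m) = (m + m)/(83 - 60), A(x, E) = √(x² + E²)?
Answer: 263441244/12283 + 4*√5/23 ≈ 21448.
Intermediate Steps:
A(x, E) = √(E² + x²)
L = -20026/12283 (L = 20026*(-1/12283) = -20026/12283 ≈ -1.6304)
S(m) = 2*m/23 (S(m) = (2*m)/23 = (2*m)*(1/23) = 2*m/23)
(21446 - L) + S(A(2, -4)) = (21446 - 1*(-20026/12283)) + 2*√((-4)² + 2²)/23 = (21446 + 20026/12283) + 2*√(16 + 4)/23 = 263441244/12283 + 2*√20/23 = 263441244/12283 + 2*(2*√5)/23 = 263441244/12283 + 4*√5/23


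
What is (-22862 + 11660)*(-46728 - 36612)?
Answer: 933574680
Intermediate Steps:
(-22862 + 11660)*(-46728 - 36612) = -11202*(-83340) = 933574680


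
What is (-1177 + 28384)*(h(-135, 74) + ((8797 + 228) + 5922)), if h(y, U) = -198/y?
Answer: 2033514663/5 ≈ 4.0670e+8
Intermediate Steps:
(-1177 + 28384)*(h(-135, 74) + ((8797 + 228) + 5922)) = (-1177 + 28384)*(-198/(-135) + ((8797 + 228) + 5922)) = 27207*(-198*(-1/135) + (9025 + 5922)) = 27207*(22/15 + 14947) = 27207*(224227/15) = 2033514663/5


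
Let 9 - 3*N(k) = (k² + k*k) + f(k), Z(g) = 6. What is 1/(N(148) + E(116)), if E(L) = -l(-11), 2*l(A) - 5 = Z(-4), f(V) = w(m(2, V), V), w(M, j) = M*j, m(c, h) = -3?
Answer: -6/86743 ≈ -6.9170e-5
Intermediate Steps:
f(V) = -3*V
l(A) = 11/2 (l(A) = 5/2 + (½)*6 = 5/2 + 3 = 11/2)
N(k) = 3 + k - 2*k²/3 (N(k) = 3 - ((k² + k*k) - 3*k)/3 = 3 - ((k² + k²) - 3*k)/3 = 3 - (2*k² - 3*k)/3 = 3 - (-3*k + 2*k²)/3 = 3 + (k - 2*k²/3) = 3 + k - 2*k²/3)
E(L) = -11/2 (E(L) = -1*11/2 = -11/2)
1/(N(148) + E(116)) = 1/((3 + 148 - ⅔*148²) - 11/2) = 1/((3 + 148 - ⅔*21904) - 11/2) = 1/((3 + 148 - 43808/3) - 11/2) = 1/(-43355/3 - 11/2) = 1/(-86743/6) = -6/86743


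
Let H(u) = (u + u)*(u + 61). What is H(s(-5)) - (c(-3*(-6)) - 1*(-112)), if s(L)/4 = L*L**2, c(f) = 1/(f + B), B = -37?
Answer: 8338873/19 ≈ 4.3889e+5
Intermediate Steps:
c(f) = 1/(-37 + f) (c(f) = 1/(f - 37) = 1/(-37 + f))
s(L) = 4*L**3 (s(L) = 4*(L*L**2) = 4*L**3)
H(u) = 2*u*(61 + u) (H(u) = (2*u)*(61 + u) = 2*u*(61 + u))
H(s(-5)) - (c(-3*(-6)) - 1*(-112)) = 2*(4*(-5)**3)*(61 + 4*(-5)**3) - (1/(-37 - 3*(-6)) - 1*(-112)) = 2*(4*(-125))*(61 + 4*(-125)) - (1/(-37 + 18) + 112) = 2*(-500)*(61 - 500) - (1/(-19) + 112) = 2*(-500)*(-439) - (-1/19 + 112) = 439000 - 1*2127/19 = 439000 - 2127/19 = 8338873/19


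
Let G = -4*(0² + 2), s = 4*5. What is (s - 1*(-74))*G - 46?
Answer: -798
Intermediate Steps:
s = 20
G = -8 (G = -4*(0 + 2) = -4*2 = -8)
(s - 1*(-74))*G - 46 = (20 - 1*(-74))*(-8) - 46 = (20 + 74)*(-8) - 46 = 94*(-8) - 46 = -752 - 46 = -798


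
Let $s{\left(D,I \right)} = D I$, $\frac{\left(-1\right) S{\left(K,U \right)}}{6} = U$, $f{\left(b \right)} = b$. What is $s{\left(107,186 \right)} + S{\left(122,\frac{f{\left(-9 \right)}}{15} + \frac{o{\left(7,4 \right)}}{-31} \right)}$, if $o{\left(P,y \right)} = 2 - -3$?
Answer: $\frac{3085518}{155} \approx 19907.0$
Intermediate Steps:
$o{\left(P,y \right)} = 5$ ($o{\left(P,y \right)} = 2 + 3 = 5$)
$S{\left(K,U \right)} = - 6 U$
$s{\left(107,186 \right)} + S{\left(122,\frac{f{\left(-9 \right)}}{15} + \frac{o{\left(7,4 \right)}}{-31} \right)} = 107 \cdot 186 - 6 \left(- \frac{9}{15} + \frac{5}{-31}\right) = 19902 - 6 \left(\left(-9\right) \frac{1}{15} + 5 \left(- \frac{1}{31}\right)\right) = 19902 - 6 \left(- \frac{3}{5} - \frac{5}{31}\right) = 19902 - - \frac{708}{155} = 19902 + \frac{708}{155} = \frac{3085518}{155}$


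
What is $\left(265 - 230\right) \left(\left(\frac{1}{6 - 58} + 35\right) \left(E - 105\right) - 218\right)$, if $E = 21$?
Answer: $- \frac{1436155}{13} \approx -1.1047 \cdot 10^{5}$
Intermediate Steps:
$\left(265 - 230\right) \left(\left(\frac{1}{6 - 58} + 35\right) \left(E - 105\right) - 218\right) = \left(265 - 230\right) \left(\left(\frac{1}{6 - 58} + 35\right) \left(21 - 105\right) - 218\right) = 35 \left(\left(\frac{1}{-52} + 35\right) \left(-84\right) - 218\right) = 35 \left(\left(- \frac{1}{52} + 35\right) \left(-84\right) - 218\right) = 35 \left(\frac{1819}{52} \left(-84\right) - 218\right) = 35 \left(- \frac{38199}{13} - 218\right) = 35 \left(- \frac{41033}{13}\right) = - \frac{1436155}{13}$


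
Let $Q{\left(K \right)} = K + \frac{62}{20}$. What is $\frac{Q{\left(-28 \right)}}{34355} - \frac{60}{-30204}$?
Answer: $\frac{1091017}{864715350} \approx 0.0012617$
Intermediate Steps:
$Q{\left(K \right)} = \frac{31}{10} + K$ ($Q{\left(K \right)} = K + 62 \cdot \frac{1}{20} = K + \frac{31}{10} = \frac{31}{10} + K$)
$\frac{Q{\left(-28 \right)}}{34355} - \frac{60}{-30204} = \frac{\frac{31}{10} - 28}{34355} - \frac{60}{-30204} = \left(- \frac{249}{10}\right) \frac{1}{34355} - - \frac{5}{2517} = - \frac{249}{343550} + \frac{5}{2517} = \frac{1091017}{864715350}$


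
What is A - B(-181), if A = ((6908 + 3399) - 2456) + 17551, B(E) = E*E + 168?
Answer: -7527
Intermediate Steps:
B(E) = 168 + E² (B(E) = E² + 168 = 168 + E²)
A = 25402 (A = (10307 - 2456) + 17551 = 7851 + 17551 = 25402)
A - B(-181) = 25402 - (168 + (-181)²) = 25402 - (168 + 32761) = 25402 - 1*32929 = 25402 - 32929 = -7527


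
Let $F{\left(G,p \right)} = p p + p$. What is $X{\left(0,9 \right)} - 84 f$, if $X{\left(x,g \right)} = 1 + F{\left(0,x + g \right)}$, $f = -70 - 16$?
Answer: $7315$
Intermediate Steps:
$f = -86$ ($f = -70 - 16 = -86$)
$F{\left(G,p \right)} = p + p^{2}$ ($F{\left(G,p \right)} = p^{2} + p = p + p^{2}$)
$X{\left(x,g \right)} = 1 + \left(g + x\right) \left(1 + g + x\right)$ ($X{\left(x,g \right)} = 1 + \left(x + g\right) \left(1 + \left(x + g\right)\right) = 1 + \left(g + x\right) \left(1 + \left(g + x\right)\right) = 1 + \left(g + x\right) \left(1 + g + x\right)$)
$X{\left(0,9 \right)} - 84 f = \left(1 + \left(9 + 0\right) \left(1 + 9 + 0\right)\right) - -7224 = \left(1 + 9 \cdot 10\right) + 7224 = \left(1 + 90\right) + 7224 = 91 + 7224 = 7315$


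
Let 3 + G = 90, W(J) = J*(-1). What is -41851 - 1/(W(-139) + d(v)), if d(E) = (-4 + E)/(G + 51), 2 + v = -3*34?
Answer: -133044352/3179 ≈ -41851.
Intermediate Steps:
v = -104 (v = -2 - 3*34 = -2 - 102 = -104)
W(J) = -J
G = 87 (G = -3 + 90 = 87)
d(E) = -2/69 + E/138 (d(E) = (-4 + E)/(87 + 51) = (-4 + E)/138 = (-4 + E)*(1/138) = -2/69 + E/138)
-41851 - 1/(W(-139) + d(v)) = -41851 - 1/(-1*(-139) + (-2/69 + (1/138)*(-104))) = -41851 - 1/(139 + (-2/69 - 52/69)) = -41851 - 1/(139 - 18/23) = -41851 - 1/3179/23 = -41851 - 1*23/3179 = -41851 - 23/3179 = -133044352/3179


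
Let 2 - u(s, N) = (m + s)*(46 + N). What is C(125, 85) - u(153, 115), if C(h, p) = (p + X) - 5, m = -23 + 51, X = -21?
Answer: 29198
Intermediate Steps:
m = 28
C(h, p) = -26 + p (C(h, p) = (p - 21) - 5 = (-21 + p) - 5 = -26 + p)
u(s, N) = 2 - (28 + s)*(46 + N)
C(125, 85) - u(153, 115) = (-26 + 85) - (-1286 - 46*153 - 28*115 - 1*115*153) = 59 - (-1286 - 7038 - 3220 - 17595) = 59 - 1*(-29139) = 59 + 29139 = 29198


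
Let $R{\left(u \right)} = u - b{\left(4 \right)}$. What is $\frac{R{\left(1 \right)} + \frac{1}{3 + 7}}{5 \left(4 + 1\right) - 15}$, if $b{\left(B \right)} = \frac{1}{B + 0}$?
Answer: $\frac{17}{200} \approx 0.085$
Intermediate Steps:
$b{\left(B \right)} = \frac{1}{B}$
$R{\left(u \right)} = - \frac{1}{4} + u$ ($R{\left(u \right)} = u - \frac{1}{4} = - \frac{1}{4} + u$)
$\frac{R{\left(1 \right)} + \frac{1}{3 + 7}}{5 \left(4 + 1\right) - 15} = \frac{\left(- \frac{1}{4} + 1\right) + \frac{1}{3 + 7}}{5 \left(4 + 1\right) - 15} = \frac{\frac{3}{4} + \frac{1}{10}}{5 \cdot 5 - 15} = \frac{\frac{3}{4} + \frac{1}{10}}{25 - 15} = \frac{17}{20 \cdot 10} = \frac{17}{20} \cdot \frac{1}{10} = \frac{17}{200}$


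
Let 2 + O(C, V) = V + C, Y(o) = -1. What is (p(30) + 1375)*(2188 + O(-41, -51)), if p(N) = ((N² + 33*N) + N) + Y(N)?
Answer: 6897636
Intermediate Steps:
O(C, V) = -2 + C + V (O(C, V) = -2 + (V + C) = -2 + (C + V) = -2 + C + V)
p(N) = -1 + N² + 34*N (p(N) = ((N² + 33*N) + N) - 1 = (N² + 34*N) - 1 = -1 + N² + 34*N)
(p(30) + 1375)*(2188 + O(-41, -51)) = ((-1 + 30² + 34*30) + 1375)*(2188 + (-2 - 41 - 51)) = ((-1 + 900 + 1020) + 1375)*(2188 - 94) = (1919 + 1375)*2094 = 3294*2094 = 6897636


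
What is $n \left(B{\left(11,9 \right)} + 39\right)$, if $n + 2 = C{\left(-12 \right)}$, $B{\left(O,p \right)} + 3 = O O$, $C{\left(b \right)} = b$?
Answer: $-2198$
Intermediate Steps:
$B{\left(O,p \right)} = -3 + O^{2}$ ($B{\left(O,p \right)} = -3 + O O = -3 + O^{2}$)
$n = -14$ ($n = -2 - 12 = -14$)
$n \left(B{\left(11,9 \right)} + 39\right) = - 14 \left(\left(-3 + 11^{2}\right) + 39\right) = - 14 \left(\left(-3 + 121\right) + 39\right) = - 14 \left(118 + 39\right) = \left(-14\right) 157 = -2198$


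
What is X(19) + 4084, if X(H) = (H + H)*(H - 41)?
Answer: 3248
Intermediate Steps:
X(H) = 2*H*(-41 + H) (X(H) = (2*H)*(-41 + H) = 2*H*(-41 + H))
X(19) + 4084 = 2*19*(-41 + 19) + 4084 = 2*19*(-22) + 4084 = -836 + 4084 = 3248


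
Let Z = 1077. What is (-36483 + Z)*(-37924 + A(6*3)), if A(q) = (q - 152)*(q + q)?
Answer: 1513535688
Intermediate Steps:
A(q) = 2*q*(-152 + q) (A(q) = (-152 + q)*(2*q) = 2*q*(-152 + q))
(-36483 + Z)*(-37924 + A(6*3)) = (-36483 + 1077)*(-37924 + 2*(6*3)*(-152 + 6*3)) = -35406*(-37924 + 2*18*(-152 + 18)) = -35406*(-37924 + 2*18*(-134)) = -35406*(-37924 - 4824) = -35406*(-42748) = 1513535688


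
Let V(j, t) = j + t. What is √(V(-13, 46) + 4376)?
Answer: √4409 ≈ 66.400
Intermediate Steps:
√(V(-13, 46) + 4376) = √((-13 + 46) + 4376) = √(33 + 4376) = √4409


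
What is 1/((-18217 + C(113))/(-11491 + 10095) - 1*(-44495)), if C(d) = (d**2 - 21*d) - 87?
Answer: 349/15530732 ≈ 2.2472e-5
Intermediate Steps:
C(d) = -87 + d**2 - 21*d
1/((-18217 + C(113))/(-11491 + 10095) - 1*(-44495)) = 1/((-18217 + (-87 + 113**2 - 21*113))/(-11491 + 10095) - 1*(-44495)) = 1/((-18217 + (-87 + 12769 - 2373))/(-1396) + 44495) = 1/((-18217 + 10309)*(-1/1396) + 44495) = 1/(-7908*(-1/1396) + 44495) = 1/(1977/349 + 44495) = 1/(15530732/349) = 349/15530732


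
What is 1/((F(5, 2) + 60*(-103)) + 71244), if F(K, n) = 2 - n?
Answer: 1/65064 ≈ 1.5369e-5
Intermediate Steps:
1/((F(5, 2) + 60*(-103)) + 71244) = 1/(((2 - 1*2) + 60*(-103)) + 71244) = 1/(((2 - 2) - 6180) + 71244) = 1/((0 - 6180) + 71244) = 1/(-6180 + 71244) = 1/65064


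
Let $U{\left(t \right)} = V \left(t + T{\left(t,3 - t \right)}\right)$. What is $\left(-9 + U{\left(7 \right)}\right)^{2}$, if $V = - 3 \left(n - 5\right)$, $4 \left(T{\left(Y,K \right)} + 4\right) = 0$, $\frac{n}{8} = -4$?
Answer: $104976$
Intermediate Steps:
$n = -32$ ($n = 8 \left(-4\right) = -32$)
$T{\left(Y,K \right)} = -4$ ($T{\left(Y,K \right)} = -4 + \frac{1}{4} \cdot 0 = -4 + 0 = -4$)
$V = 111$ ($V = - 3 \left(-32 - 5\right) = \left(-3\right) \left(-37\right) = 111$)
$U{\left(t \right)} = -444 + 111 t$ ($U{\left(t \right)} = 111 \left(t - 4\right) = 111 \left(-4 + t\right) = -444 + 111 t$)
$\left(-9 + U{\left(7 \right)}\right)^{2} = \left(-9 + \left(-444 + 111 \cdot 7\right)\right)^{2} = \left(-9 + \left(-444 + 777\right)\right)^{2} = \left(-9 + 333\right)^{2} = 324^{2} = 104976$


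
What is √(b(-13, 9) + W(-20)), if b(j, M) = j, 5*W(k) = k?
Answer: I*√17 ≈ 4.1231*I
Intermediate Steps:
W(k) = k/5
√(b(-13, 9) + W(-20)) = √(-13 + (⅕)*(-20)) = √(-13 - 4) = √(-17) = I*√17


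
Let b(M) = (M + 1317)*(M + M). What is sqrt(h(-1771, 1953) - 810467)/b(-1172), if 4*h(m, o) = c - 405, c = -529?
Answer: -I*sqrt(3242802)/679760 ≈ -0.0026491*I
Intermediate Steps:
h(m, o) = -467/2 (h(m, o) = (-529 - 405)/4 = (1/4)*(-934) = -467/2)
b(M) = 2*M*(1317 + M) (b(M) = (1317 + M)*(2*M) = 2*M*(1317 + M))
sqrt(h(-1771, 1953) - 810467)/b(-1172) = sqrt(-467/2 - 810467)/((2*(-1172)*(1317 - 1172))) = sqrt(-1621401/2)/((2*(-1172)*145)) = (I*sqrt(3242802)/2)/(-339880) = (I*sqrt(3242802)/2)*(-1/339880) = -I*sqrt(3242802)/679760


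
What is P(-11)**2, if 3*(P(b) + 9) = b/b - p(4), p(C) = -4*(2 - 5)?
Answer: 1444/9 ≈ 160.44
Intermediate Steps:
p(C) = 12 (p(C) = -4*(-3) = 12)
P(b) = -38/3 (P(b) = -9 + (b/b - 1*12)/3 = -9 + (1 - 12)/3 = -9 + (1/3)*(-11) = -9 - 11/3 = -38/3)
P(-11)**2 = (-38/3)**2 = 1444/9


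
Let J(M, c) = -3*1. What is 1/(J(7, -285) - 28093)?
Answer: -1/28096 ≈ -3.5592e-5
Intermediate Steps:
J(M, c) = -3
1/(J(7, -285) - 28093) = 1/(-3 - 28093) = 1/(-28096) = -1/28096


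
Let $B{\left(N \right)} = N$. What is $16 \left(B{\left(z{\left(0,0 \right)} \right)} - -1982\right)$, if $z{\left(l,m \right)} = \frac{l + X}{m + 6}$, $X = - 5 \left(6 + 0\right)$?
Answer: $31632$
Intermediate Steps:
$X = -30$ ($X = \left(-5\right) 6 = -30$)
$z{\left(l,m \right)} = \frac{-30 + l}{6 + m}$ ($z{\left(l,m \right)} = \frac{l - 30}{m + 6} = \frac{-30 + l}{6 + m}$)
$16 \left(B{\left(z{\left(0,0 \right)} \right)} - -1982\right) = 16 \left(\frac{-30 + 0}{6 + 0} - -1982\right) = 16 \left(\frac{1}{6} \left(-30\right) + 1982\right) = 16 \left(-5 + 1982\right) = 16 \cdot 1977 = 31632$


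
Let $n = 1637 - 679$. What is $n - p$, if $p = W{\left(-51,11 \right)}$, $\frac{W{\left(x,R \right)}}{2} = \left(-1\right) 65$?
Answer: $1088$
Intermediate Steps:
$W{\left(x,R \right)} = -130$ ($W{\left(x,R \right)} = 2 \left(\left(-1\right) 65\right) = 2 \left(-65\right) = -130$)
$p = -130$
$n = 958$
$n - p = 958 - -130 = 958 + 130 = 1088$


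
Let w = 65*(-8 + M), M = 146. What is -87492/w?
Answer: -634/65 ≈ -9.7538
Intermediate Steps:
w = 8970 (w = 65*(-8 + 146) = 65*138 = 8970)
-87492/w = -87492/8970 = -87492*1/8970 = -634/65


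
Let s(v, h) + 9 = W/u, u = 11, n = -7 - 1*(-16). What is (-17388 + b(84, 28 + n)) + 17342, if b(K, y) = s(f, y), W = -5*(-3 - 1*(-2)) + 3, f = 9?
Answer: -597/11 ≈ -54.273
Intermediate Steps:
n = 9 (n = -7 + 16 = 9)
W = 8 (W = -5*(-3 + 2) + 3 = -5*(-1) + 3 = 5 + 3 = 8)
s(v, h) = -91/11 (s(v, h) = -9 + 8/11 = -91/11)
b(K, y) = -91/11
(-17388 + b(84, 28 + n)) + 17342 = (-17388 - 91/11) + 17342 = -191359/11 + 17342 = -597/11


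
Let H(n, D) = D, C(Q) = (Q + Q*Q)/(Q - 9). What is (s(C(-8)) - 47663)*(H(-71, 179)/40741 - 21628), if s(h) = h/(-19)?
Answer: 13565327218348717/13159343 ≈ 1.0309e+9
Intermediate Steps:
C(Q) = (Q + Q**2)/(-9 + Q)
s(h) = -h/19 (s(h) = h*(-1/19) = -h/19)
(s(C(-8)) - 47663)*(H(-71, 179)/40741 - 21628) = (-(-8)*(1 - 8)/(19*(-9 - 8)) - 47663)*(179/40741 - 21628) = (-(-8)*(-7)/(19*(-17)) - 47663)*(179*(1/40741) - 21628) = (-(-8)*(-1)*(-7)/(19*17) - 47663)*(179/40741 - 21628) = (-1/19*(-56/17) - 47663)*(-881146169/40741) = (56/323 - 47663)*(-881146169/40741) = -15395093/323*(-881146169/40741) = 13565327218348717/13159343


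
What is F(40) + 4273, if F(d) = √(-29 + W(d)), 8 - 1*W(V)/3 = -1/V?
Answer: 4273 + I*√1970/20 ≈ 4273.0 + 2.2192*I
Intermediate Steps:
W(V) = 24 + 3/V (W(V) = 24 - (-3)/V = 24 + 3/V)
F(d) = √(-5 + 3/d) (F(d) = √(-29 + (24 + 3/d)) = √(-5 + 3/d))
F(40) + 4273 = √(-5 + 3/40) + 4273 = √(-197/40) + 4273 = I*√1970/20 + 4273 = 4273 + I*√1970/20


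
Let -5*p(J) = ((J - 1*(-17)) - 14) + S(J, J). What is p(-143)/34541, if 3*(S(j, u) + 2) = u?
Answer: 569/518115 ≈ 0.0010982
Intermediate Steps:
S(j, u) = -2 + u/3
p(J) = -1/5 - 4*J/15 (p(J) = -(((J - 1*(-17)) - 14) + (-2 + J/3))/5 = -(((J + 17) - 14) + (-2 + J/3))/5 = -(((17 + J) - 14) + (-2 + J/3))/5 = -((3 + J) + (-2 + J/3))/5 = -(1 + 4*J/3)/5 = -1/5 - 4*J/15)
p(-143)/34541 = (-1/5 - 4/15*(-143))/34541 = (-1/5 + 572/15)*(1/34541) = (569/15)*(1/34541) = 569/518115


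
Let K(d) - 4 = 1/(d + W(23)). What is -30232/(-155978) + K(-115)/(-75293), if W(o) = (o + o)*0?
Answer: 7697002157/39722527315 ≈ 0.19377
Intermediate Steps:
W(o) = 0 (W(o) = (2*o)*0 = 0)
K(d) = 4 + 1/d (K(d) = 4 + 1/(d + 0) = 4 + 1/d)
-30232/(-155978) + K(-115)/(-75293) = -30232/(-155978) + (4 + 1/(-115))/(-75293) = -30232*(-1/155978) + (4 - 1/115)*(-1/75293) = 15116/77989 + (459/115)*(-1/75293) = 15116/77989 - 27/509335 = 7697002157/39722527315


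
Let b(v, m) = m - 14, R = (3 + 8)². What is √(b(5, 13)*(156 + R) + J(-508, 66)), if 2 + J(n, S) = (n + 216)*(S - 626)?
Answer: √163241 ≈ 404.03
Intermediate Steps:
R = 121 (R = 11² = 121)
J(n, S) = -2 + (-626 + S)*(216 + n) (J(n, S) = -2 + (n + 216)*(S - 626) = -2 + (216 + n)*(-626 + S) = -2 + (-626 + S)*(216 + n))
b(v, m) = -14 + m
√(b(5, 13)*(156 + R) + J(-508, 66)) = √((-14 + 13)*(156 + 121) + (-135218 - 626*(-508) + 216*66 + 66*(-508))) = √(-1*277 + (-135218 + 318008 + 14256 - 33528)) = √(-277 + 163518) = √163241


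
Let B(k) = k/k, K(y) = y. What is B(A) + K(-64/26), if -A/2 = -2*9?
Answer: -19/13 ≈ -1.4615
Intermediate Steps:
A = 36 (A = -(-4)*9 = -2*(-18) = 36)
B(k) = 1
B(A) + K(-64/26) = 1 - 64/26 = 1 - 64*1/26 = 1 - 32/13 = -19/13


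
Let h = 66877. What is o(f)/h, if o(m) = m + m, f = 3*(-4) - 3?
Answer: -30/66877 ≈ -0.00044858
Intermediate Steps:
f = -15 (f = -12 - 3 = -15)
o(m) = 2*m
o(f)/h = (2*(-15))/66877 = -30*1/66877 = -30/66877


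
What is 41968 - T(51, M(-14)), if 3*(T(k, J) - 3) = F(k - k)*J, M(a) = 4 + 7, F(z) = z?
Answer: 41965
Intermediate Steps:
M(a) = 11
T(k, J) = 3 (T(k, J) = 3 + ((k - k)*J)/3 = 3 + (0*J)/3 = 3 + (⅓)*0 = 3 + 0 = 3)
41968 - T(51, M(-14)) = 41968 - 1*3 = 41968 - 3 = 41965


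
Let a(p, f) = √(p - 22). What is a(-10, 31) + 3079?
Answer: 3079 + 4*I*√2 ≈ 3079.0 + 5.6569*I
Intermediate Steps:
a(p, f) = √(-22 + p)
a(-10, 31) + 3079 = √(-22 - 10) + 3079 = √(-32) + 3079 = 4*I*√2 + 3079 = 3079 + 4*I*√2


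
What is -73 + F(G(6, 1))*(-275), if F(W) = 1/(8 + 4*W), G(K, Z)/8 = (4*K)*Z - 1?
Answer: -54587/744 ≈ -73.370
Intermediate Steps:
G(K, Z) = -8 + 32*K*Z (G(K, Z) = 8*((4*K)*Z - 1) = 8*(4*K*Z - 1) = 8*(-1 + 4*K*Z) = -8 + 32*K*Z)
-73 + F(G(6, 1))*(-275) = -73 + (1/(4*(2 + (-8 + 32*6*1))))*(-275) = -73 + (1/(4*(2 + (-8 + 192))))*(-275) = -73 + (1/(4*(2 + 184)))*(-275) = -73 + ((1/4)/186)*(-275) = -73 + ((1/4)*(1/186))*(-275) = -73 + (1/744)*(-275) = -73 - 275/744 = -54587/744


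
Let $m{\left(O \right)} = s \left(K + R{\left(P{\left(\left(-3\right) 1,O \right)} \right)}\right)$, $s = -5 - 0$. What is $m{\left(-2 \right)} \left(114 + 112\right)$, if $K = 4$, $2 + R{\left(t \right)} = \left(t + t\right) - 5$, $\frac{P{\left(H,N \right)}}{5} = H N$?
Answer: $-64410$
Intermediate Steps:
$P{\left(H,N \right)} = 5 H N$
$s = -5$ ($s = -5 + 0 = -5$)
$R{\left(t \right)} = -7 + 2 t$ ($R{\left(t \right)} = -2 + \left(\left(t + t\right) - 5\right) = -2 + \left(2 t - 5\right) = -2 + \left(-5 + 2 t\right) = -7 + 2 t$)
$m{\left(O \right)} = 15 + 150 O$ ($m{\left(O \right)} = - 5 \left(4 + \left(-7 + 2 \cdot 5 \left(\left(-3\right) 1\right) O\right)\right) = - 5 \left(4 + \left(-7 + 2 \cdot 5 \left(-3\right) O\right)\right) = - 5 \left(4 + \left(-7 + 2 \left(- 15 O\right)\right)\right) = - 5 \left(4 - \left(7 + 30 O\right)\right) = - 5 \left(-3 - 30 O\right) = 15 + 150 O$)
$m{\left(-2 \right)} \left(114 + 112\right) = \left(15 + 150 \left(-2\right)\right) \left(114 + 112\right) = \left(15 - 300\right) 226 = \left(-285\right) 226 = -64410$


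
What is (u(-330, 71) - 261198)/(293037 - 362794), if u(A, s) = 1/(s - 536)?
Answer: 121457071/32437005 ≈ 3.7444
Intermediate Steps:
u(A, s) = 1/(-536 + s)
(u(-330, 71) - 261198)/(293037 - 362794) = (1/(-536 + 71) - 261198)/(293037 - 362794) = (1/(-465) - 261198)/(-69757) = (-1/465 - 261198)*(-1/69757) = -121457071/465*(-1/69757) = 121457071/32437005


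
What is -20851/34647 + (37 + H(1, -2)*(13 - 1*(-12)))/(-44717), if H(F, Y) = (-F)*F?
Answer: -932809931/1549309899 ≈ -0.60208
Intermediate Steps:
H(F, Y) = -F²
-20851/34647 + (37 + H(1, -2)*(13 - 1*(-12)))/(-44717) = -20851/34647 + (37 + (-1*1²)*(13 - 1*(-12)))/(-44717) = -20851*1/34647 + (37 + (-1*1)*(13 + 12))*(-1/44717) = -20851/34647 + (37 - 1*25)*(-1/44717) = -20851/34647 + (37 - 25)*(-1/44717) = -20851/34647 + 12*(-1/44717) = -20851/34647 - 12/44717 = -932809931/1549309899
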